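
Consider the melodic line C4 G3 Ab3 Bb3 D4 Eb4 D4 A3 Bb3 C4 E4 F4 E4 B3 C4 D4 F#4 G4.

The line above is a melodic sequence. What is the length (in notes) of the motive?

6

There are 18 notes; a 6-note unit gives 3 cells:
C4 G3 Ab3 Bb3 D4 Eb4 | D4 A3 Bb3 C4 E4 F4 | E4 B3 C4 D4 F#4 G4
Each cell is the previous one up a 2nd — so the unit is 6 notes.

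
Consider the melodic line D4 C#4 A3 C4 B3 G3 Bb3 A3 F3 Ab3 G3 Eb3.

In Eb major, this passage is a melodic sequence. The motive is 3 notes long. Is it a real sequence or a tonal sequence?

Each cell has the same semitone pattern (-1, -4) — intervals are preserved exactly.
And C#4 lies outside Eb major, so the sequence is real rather than tonal.

real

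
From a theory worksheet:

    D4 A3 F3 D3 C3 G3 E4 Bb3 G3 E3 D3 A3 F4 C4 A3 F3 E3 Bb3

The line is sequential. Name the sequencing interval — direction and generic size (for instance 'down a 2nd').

up a 2nd

With a 6-note motive the entries are D4, E4, F4, each up a 2nd from the previous.
D4 to E4 is up a 2nd.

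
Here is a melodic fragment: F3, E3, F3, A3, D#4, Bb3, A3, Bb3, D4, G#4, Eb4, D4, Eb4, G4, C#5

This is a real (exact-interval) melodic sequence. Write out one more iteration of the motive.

Ab4 G4 Ab4 C5 F#5

The 5-note cells begin on F3, Bb3, Eb4 — each up a 4th from the last.
Statement 4 starts on Ab4 and keeps the same exact contour: Ab4 G4 Ab4 C5 F#5.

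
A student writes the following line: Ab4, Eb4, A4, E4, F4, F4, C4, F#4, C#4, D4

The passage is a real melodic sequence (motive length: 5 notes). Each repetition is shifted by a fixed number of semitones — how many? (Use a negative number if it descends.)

With a 5-note motive the entries are Ab4, F4, each down a 3rd from the previous.
Ab4 to F4 spans -3 semitones.

-3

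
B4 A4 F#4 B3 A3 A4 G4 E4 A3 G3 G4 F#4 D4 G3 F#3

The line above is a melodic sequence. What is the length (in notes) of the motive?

15 notes total. Splitting into 3 groups of 5:
B4 A4 F#4 B3 A3 | A4 G4 E4 A3 G3 | G4 F#4 D4 G3 F#3
Each cell is the previous one down a 2nd — so the unit is 5 notes.

5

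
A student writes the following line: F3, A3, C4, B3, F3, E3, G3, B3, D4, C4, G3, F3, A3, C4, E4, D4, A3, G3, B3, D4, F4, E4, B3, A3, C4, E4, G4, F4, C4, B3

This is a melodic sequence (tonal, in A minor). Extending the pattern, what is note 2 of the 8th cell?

The unit is 6 notes. Position-2 pitches of the 5 shown cells: A3, B3, C4, D4, E4.
Each moves up a 2nd. Continuing: F4 → G4 → A4.

A4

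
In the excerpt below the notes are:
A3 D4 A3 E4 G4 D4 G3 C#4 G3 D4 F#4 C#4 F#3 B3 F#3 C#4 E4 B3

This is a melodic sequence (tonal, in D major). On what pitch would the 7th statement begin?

The 6-note cells begin on A3, G3, F#3 — each down a 2nd from the last.
Extending the heads down a 2nd: E3 → D3 → C#3 → B2.

B2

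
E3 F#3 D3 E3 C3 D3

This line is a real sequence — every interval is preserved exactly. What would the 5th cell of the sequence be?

Unit = 2 notes; the statements start on E3, D3, C3, moving down a 2nd each time.
Carrying on: Bb2 → Ab2.
So cell 5 is Ab2 Bb2.

Ab2 Bb2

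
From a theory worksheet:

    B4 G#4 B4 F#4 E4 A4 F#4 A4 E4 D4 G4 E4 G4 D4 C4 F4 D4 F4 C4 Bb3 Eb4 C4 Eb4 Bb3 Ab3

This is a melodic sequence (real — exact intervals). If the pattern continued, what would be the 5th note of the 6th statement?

Gb3

With 5-note cells, note 5 of each statement runs E4, D4, C4, Bb3, Ab3.
From Ab3, down a 2nd gives Gb3.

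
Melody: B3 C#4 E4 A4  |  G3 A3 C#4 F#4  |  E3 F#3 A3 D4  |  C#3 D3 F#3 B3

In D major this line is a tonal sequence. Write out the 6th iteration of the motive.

F#2 G2 B2 E3

The 4-note cells begin on B3, G3, E3, C#3 — each down a 3rd from the last.
Continuing the starts: A2 → F#2.
Statement 6 starts on F#2 and keeps the same diatonic contour: F#2 G2 B2 E3.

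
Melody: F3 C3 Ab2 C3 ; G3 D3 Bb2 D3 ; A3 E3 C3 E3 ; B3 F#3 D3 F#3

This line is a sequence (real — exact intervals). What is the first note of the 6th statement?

D#4

With a 4-note motive the entries are F3, G3, A3, B3, each up a 2nd from the previous.
Continuing: C#4 → D#4. Statement 6 starts on D#4.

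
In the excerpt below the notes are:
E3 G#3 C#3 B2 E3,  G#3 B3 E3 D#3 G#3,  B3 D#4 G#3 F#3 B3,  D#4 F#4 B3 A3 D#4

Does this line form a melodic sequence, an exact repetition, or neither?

Each 5-note cell is the previous one transposed up a 3rd.

sequence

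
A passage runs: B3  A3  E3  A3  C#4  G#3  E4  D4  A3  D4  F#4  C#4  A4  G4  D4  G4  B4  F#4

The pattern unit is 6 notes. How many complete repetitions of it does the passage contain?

18 notes in groups of 6 gives 18/6 = 3 statements.
Starts: B3, E4, A4 — each up a 4th.

3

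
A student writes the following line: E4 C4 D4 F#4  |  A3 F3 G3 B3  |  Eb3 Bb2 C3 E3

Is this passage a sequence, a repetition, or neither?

neither

Note 1 of cell 3 is Eb3; if this were a sequence it would be D3. No unit length gives a consistent transposition pattern.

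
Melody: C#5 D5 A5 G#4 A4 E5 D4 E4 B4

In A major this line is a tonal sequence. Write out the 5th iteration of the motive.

E3 F#3 C#4

The 3-note cells begin on C#5, G#4, D4 — each down a 4th from the last.
Continuing the starts: A3 → E3.
Statement 5 starts on E3 and keeps the same diatonic contour: E3 F#3 C#4.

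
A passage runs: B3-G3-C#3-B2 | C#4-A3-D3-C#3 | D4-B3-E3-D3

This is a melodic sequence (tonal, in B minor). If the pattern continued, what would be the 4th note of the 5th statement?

With 4-note cells, note 4 of each statement runs B2, C#3, D3.
Each moves up a 2nd. Continuing: E3 → F#3.

F#3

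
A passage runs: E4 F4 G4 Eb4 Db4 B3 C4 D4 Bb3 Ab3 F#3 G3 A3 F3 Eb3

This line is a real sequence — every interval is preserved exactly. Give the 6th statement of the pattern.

With a 5-note motive the entries are E4, B3, F#3, each down a 4th from the previous.
Continuing the starts: C#3 → G#2 → D#2.
So cell 6 is D#2 E2 F#2 D2 C2.

D#2 E2 F#2 D2 C2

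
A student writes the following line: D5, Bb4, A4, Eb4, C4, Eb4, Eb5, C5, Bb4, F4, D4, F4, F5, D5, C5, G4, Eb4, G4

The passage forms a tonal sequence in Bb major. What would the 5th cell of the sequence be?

The 6-note cells begin on D5, Eb5, F5 — each up a 2nd from the last.
Carrying on: G5 → A5.
So cell 5 is A5 F5 Eb5 Bb4 G4 Bb4.

A5 F5 Eb5 Bb4 G4 Bb4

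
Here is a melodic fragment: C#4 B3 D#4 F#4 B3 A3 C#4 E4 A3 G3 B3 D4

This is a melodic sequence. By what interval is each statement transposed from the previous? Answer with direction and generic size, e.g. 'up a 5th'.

down a 2nd

With a 4-note motive the entries are C#4, B3, A3, each down a 2nd from the previous.
C#4 to B3 is down a 2nd.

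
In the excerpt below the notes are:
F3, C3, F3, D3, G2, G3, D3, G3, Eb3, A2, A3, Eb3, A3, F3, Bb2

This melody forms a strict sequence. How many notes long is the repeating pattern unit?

There are 15 notes; a 5-note unit gives 3 cells:
F3 C3 F3 D3 G2 | G3 D3 G3 Eb3 A2 | A3 Eb3 A3 F3 Bb2
Each cell is the previous one up a 2nd — so the unit is 5 notes.

5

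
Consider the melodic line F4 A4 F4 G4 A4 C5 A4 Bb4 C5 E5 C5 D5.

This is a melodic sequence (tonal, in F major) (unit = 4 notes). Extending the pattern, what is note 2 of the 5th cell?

Bb5

Grouping in 4s, the 2nd note of each cell is A4, C5, E5.
Extending up a 3rd: G5 → Bb5.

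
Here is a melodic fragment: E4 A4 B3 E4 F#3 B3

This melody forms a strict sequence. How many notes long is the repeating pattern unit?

6 notes total. Splitting into 3 groups of 2:
E4 A4 | B3 E4 | F#3 B3
Every group is a transposition down a 4th of the one before; no shorter unit works.

2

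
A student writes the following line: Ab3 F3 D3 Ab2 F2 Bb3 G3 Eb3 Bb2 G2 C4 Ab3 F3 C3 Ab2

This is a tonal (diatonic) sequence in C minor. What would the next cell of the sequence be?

Unit = 5 notes; the statements start on Ab3, Bb3, C4, moving up a 2nd each time.
Statement 4 starts on D4 and keeps the same diatonic contour: D4 Bb3 G3 D3 Bb2.

D4 Bb3 G3 D3 Bb2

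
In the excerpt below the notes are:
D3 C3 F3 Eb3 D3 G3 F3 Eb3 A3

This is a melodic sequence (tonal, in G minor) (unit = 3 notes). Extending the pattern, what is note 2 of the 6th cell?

The unit is 3 notes. Position-2 pitches of the 3 shown cells: C3, D3, Eb3.
Each moves up a 2nd. Continuing: F3 → G3 → A3.

A3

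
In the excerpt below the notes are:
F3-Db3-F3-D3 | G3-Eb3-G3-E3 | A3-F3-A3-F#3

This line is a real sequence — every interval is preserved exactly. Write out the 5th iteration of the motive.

The 4-note cells begin on F3, G3, A3 — each up a 2nd from the last.
Extending up a 2nd: B3 → C#4.
From C#4 the exact shape gives C#4 A3 C#4 A#3.

C#4 A3 C#4 A#3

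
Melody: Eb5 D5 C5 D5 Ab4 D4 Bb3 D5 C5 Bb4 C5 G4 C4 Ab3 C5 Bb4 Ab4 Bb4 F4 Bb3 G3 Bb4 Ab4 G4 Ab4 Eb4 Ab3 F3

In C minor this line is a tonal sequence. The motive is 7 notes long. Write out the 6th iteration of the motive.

The 7-note cells begin on Eb5, D5, C5, Bb4 — each down a 2nd from the last.
Extending down a 2nd: Ab4 → G4.
From G4 the diatonic shape gives G4 F4 Eb4 F4 C4 F3 D3.

G4 F4 Eb4 F4 C4 F3 D3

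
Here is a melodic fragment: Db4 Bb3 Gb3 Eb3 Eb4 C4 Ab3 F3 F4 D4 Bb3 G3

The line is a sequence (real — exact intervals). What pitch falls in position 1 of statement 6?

With 4-note cells, note 1 of each statement runs Db4, Eb4, F4.
Extending up a 2nd: G4 → A4 → B4.

B4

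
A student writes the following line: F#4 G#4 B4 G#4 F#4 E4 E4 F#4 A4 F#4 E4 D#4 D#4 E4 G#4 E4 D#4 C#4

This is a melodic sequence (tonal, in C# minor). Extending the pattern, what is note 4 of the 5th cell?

C#4

Grouping in 6s, the 4th note of each cell is G#4, F#4, E4.
Extending down a 2nd: D#4 → C#4.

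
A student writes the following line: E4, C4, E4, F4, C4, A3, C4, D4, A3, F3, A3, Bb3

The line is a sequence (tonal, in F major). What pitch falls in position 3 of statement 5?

The unit is 4 notes. Position-3 pitches of the 3 shown cells: E4, C4, A3.
Each moves down a 3rd. Continuing: F3 → D3.

D3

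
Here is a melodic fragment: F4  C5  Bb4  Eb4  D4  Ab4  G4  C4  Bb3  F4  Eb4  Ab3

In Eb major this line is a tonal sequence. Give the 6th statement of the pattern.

C3 G3 F3 Bb2

The 4-note cells begin on F4, D4, Bb3 — each down a 3rd from the last.
Carrying on: G3 → Eb3 → C3.
So cell 6 is C3 G3 F3 Bb2.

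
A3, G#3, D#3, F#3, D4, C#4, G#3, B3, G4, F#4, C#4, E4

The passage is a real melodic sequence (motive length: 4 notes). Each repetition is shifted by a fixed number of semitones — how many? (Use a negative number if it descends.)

With a 4-note motive the entries are A3, D4, G4, each up a 4th from the previous.
A3→D4 is 62 − 57 = 5 semitones.

5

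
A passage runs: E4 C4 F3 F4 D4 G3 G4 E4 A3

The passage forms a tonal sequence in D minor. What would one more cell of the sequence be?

A4 F4 Bb3

The 3-note cells begin on E4, F4, G4 — each up a 2nd from the last.
From A4 the diatonic shape gives A4 F4 Bb3.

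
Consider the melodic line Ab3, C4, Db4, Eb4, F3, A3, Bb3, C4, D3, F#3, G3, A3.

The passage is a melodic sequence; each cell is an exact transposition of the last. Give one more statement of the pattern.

Unit = 4 notes; the statements start on Ab3, F3, D3, moving down a 3rd each time.
So cell 4 is B2 D#3 E3 F#3.

B2 D#3 E3 F#3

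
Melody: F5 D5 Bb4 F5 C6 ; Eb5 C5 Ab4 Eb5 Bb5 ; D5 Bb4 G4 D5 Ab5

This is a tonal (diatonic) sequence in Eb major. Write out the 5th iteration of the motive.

Bb4 G4 Eb4 Bb4 F5

Taking 5-note groups, the heads are F5, Eb5, D5: the pattern moves down a 2nd.
Carrying on: C5 → Bb4.
So cell 5 is Bb4 G4 Eb4 Bb4 F5.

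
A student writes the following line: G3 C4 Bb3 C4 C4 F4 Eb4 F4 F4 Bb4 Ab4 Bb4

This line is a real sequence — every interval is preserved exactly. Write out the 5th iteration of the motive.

With a 4-note motive the entries are G3, C4, F4, each up a 4th from the previous.
Continuing the starts: Bb4 → Eb5.
So cell 5 is Eb5 Ab5 Gb5 Ab5.

Eb5 Ab5 Gb5 Ab5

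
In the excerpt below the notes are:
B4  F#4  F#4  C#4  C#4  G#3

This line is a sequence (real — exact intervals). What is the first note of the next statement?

G#3

Unit = 2 notes; the statements start on B4, F#4, C#4, moving down a 4th each time.
One more step down a 4th gives G#3.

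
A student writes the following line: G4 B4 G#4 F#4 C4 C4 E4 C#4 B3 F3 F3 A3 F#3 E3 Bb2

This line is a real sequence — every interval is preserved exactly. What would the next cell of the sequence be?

Bb2 D3 B2 A2 Eb2

Taking 5-note groups, the heads are G4, C4, F3: the pattern moves down a 5th.
From Bb2 the exact shape gives Bb2 D3 B2 A2 Eb2.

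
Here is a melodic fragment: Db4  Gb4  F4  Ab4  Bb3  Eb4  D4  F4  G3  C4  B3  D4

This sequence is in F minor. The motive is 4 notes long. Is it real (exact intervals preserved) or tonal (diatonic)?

Each cell has the same semitone pattern (5, -1, 3) — intervals are preserved exactly.
And Gb4 lies outside F minor, so the sequence is real rather than tonal.

real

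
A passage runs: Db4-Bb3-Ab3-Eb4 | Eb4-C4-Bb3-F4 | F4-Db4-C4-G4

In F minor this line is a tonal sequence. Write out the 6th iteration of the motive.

Bb4 G4 F4 C5

Unit = 4 notes; the statements start on Db4, Eb4, F4, moving up a 2nd each time.
Carrying on: G4 → Ab4 → Bb4.
Statement 6 starts on Bb4 and keeps the same diatonic contour: Bb4 G4 F4 C5.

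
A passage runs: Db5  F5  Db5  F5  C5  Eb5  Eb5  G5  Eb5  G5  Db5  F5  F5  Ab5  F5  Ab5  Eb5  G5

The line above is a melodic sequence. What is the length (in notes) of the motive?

There are 18 notes; a 6-note unit gives 3 cells:
Db5 F5 Db5 F5 C5 Eb5 | Eb5 G5 Eb5 G5 Db5 F5 | F5 Ab5 F5 Ab5 Eb5 G5
That's a consistent up a 2nd shift per cell, and no other grouping gives one.

6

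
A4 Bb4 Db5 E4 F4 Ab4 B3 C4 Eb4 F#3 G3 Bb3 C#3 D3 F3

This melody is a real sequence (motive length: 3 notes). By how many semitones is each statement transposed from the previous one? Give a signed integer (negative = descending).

-5

The 3-note cells begin on A4, E4, B3, F#3, C#3 — each down a 4th from the last.
A4→E4 is 64 − 69 = -5 semitones.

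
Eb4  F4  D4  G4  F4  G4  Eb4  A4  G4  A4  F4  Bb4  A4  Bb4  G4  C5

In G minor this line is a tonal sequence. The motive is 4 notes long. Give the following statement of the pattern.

Bb4 C5 A4 D5

Taking 4-note groups, the heads are Eb4, F4, G4, A4: the pattern moves up a 2nd.
From Bb4 the diatonic shape gives Bb4 C5 A4 D5.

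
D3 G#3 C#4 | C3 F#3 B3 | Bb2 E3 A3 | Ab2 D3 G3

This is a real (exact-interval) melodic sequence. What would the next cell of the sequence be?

The 3-note cells begin on D3, C3, Bb2, Ab2 — each down a 2nd from the last.
Statement 5 starts on Gb2 and keeps the same exact contour: Gb2 C3 F3.

Gb2 C3 F3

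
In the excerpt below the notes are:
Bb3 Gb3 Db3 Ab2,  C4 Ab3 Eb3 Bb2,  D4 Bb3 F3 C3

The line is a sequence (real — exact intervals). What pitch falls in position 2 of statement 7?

F#4

Grouping in 4s, the 2nd note of each cell is Gb3, Ab3, Bb3.
Extending up a 2nd: C4 → D4 → E4 → F#4.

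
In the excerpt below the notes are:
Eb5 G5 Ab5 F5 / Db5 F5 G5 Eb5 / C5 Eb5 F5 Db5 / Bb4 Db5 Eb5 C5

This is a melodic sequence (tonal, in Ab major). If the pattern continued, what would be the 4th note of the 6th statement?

Ab4

Grouping in 4s, the 4th note of each cell is F5, Eb5, Db5, C5.
Extending down a 2nd: Bb4 → Ab4.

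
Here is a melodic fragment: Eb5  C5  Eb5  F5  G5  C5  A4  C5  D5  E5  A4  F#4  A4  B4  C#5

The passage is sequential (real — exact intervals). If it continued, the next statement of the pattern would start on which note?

The 5-note cells begin on Eb5, C5, A4 — each down a 3rd from the last.
The next head, down a 3rd from A4, is F#4.

F#4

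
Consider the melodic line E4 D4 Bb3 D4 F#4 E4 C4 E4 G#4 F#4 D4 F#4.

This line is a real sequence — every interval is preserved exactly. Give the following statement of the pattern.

Unit = 4 notes; the statements start on E4, F#4, G#4, moving up a 2nd each time.
So cell 4 is A#4 G#4 E4 G#4.

A#4 G#4 E4 G#4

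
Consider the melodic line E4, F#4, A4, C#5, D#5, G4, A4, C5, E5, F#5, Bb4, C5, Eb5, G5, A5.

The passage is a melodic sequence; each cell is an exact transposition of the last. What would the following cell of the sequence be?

Db5 Eb5 Gb5 Bb5 C6

The 5-note cells begin on E4, G4, Bb4 — each up a 3rd from the last.
So cell 4 is Db5 Eb5 Gb5 Bb5 C6.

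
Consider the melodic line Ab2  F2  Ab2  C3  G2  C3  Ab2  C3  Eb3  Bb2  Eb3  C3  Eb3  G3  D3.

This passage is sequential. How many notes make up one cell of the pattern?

5

15 notes total. Splitting into 3 groups of 5:
Ab2 F2 Ab2 C3 G2 | C3 Ab2 C3 Eb3 Bb2 | Eb3 C3 Eb3 G3 D3
That's a consistent up a 3rd shift per cell, and no other grouping gives one.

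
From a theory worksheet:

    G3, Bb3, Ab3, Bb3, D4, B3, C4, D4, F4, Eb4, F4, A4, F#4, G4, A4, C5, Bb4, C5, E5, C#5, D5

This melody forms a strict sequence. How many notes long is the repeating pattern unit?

Try groups of 7 (3 cells in 21 notes):
G3 Bb3 Ab3 Bb3 D4 B3 C4 | D4 F4 Eb4 F4 A4 F#4 G4 | A4 C5 Bb4 C5 E5 C#5 D5
Every group is a transposition up a 5th of the one before; no shorter unit works.

7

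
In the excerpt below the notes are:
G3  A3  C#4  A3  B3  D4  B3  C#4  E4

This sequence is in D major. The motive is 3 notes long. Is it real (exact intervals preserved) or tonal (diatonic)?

tonal

Every note is diatonic to D major.
Cell 1 has +4 semitones from note 2 to 3, but cell 2 has +3 — the interval quality changes while the contour stays the same, which is the hallmark of a tonal sequence.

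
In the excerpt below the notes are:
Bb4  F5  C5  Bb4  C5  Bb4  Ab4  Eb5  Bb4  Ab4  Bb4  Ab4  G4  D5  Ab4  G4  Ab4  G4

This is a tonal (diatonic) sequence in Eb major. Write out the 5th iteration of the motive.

Taking 6-note groups, the heads are Bb4, Ab4, G4: the pattern moves down a 2nd.
Extending down a 2nd: F4 → Eb4.
So cell 5 is Eb4 Bb4 F4 Eb4 F4 Eb4.

Eb4 Bb4 F4 Eb4 F4 Eb4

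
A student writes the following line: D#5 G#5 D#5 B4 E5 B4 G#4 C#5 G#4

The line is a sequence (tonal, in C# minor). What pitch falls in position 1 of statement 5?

Grouping in 3s, the 1st note of each cell is D#5, B4, G#4.
Each moves down a 3rd. Continuing: E4 → C#4.

C#4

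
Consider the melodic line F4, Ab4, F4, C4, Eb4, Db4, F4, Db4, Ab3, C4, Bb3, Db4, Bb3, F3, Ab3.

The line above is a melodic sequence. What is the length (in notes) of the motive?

5

15 notes total. Splitting into 3 groups of 5:
F4 Ab4 F4 C4 Eb4 | Db4 F4 Db4 Ab3 C4 | Bb3 Db4 Bb3 F3 Ab3
Each cell is the previous one down a 3rd — so the unit is 5 notes.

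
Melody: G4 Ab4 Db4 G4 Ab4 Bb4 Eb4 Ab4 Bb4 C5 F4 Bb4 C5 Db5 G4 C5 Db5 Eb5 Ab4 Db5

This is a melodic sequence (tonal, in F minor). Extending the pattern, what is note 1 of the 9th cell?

Ab5

Grouping in 4s, the 1st note of each cell is G4, Ab4, Bb4, C5, Db5.
Carrying that up a 2nd forward: Eb5 → F5 → G5 → Ab5.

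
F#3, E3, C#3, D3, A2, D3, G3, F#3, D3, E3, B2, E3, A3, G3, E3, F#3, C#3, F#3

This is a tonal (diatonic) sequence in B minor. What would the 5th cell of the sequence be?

C#4 B3 G3 A3 E3 A3

The 6-note cells begin on F#3, G3, A3 — each up a 2nd from the last.
Continuing the starts: B3 → C#4.
From C#4 the diatonic shape gives C#4 B3 G3 A3 E3 A3.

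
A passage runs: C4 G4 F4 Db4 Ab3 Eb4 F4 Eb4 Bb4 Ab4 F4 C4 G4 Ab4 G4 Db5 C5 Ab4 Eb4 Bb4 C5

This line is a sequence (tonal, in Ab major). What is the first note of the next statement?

Taking 7-note groups, the heads are C4, Eb4, G4: the pattern moves up a 3rd.
The next head, up a 3rd from G4, is Bb4.

Bb4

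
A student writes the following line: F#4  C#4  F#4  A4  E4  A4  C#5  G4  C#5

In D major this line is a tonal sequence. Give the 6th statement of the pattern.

With a 3-note motive the entries are F#4, A4, C#5, each up a 3rd from the previous.
Extending up a 3rd: E5 → G5 → B5.
So cell 6 is B5 F#5 B5.

B5 F#5 B5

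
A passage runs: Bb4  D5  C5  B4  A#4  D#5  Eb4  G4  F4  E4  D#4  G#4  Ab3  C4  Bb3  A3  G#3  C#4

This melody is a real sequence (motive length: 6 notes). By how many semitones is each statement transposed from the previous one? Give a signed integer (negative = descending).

-7

With a 6-note motive the entries are Bb4, Eb4, Ab3, each down a 5th from the previous.
Bb4→Eb4 is 63 − 70 = -7 semitones.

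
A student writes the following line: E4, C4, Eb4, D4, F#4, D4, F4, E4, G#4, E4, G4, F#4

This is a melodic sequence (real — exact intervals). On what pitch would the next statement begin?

A#4

Taking 4-note groups, the heads are E4, F#4, G#4: the pattern moves up a 2nd.
One more step up a 2nd gives A#4.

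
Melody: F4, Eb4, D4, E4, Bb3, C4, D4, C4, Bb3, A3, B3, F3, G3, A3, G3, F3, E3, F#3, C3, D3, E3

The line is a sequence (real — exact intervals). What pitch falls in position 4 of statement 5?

The unit is 7 notes. Position-4 pitches of the 3 shown cells: E4, B3, F#3.
Carrying that down a 4th forward: C#3 → G#2.

G#2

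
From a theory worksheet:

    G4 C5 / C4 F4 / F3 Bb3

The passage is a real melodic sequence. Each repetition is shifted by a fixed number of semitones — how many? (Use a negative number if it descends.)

-7

With a 2-note motive the entries are G4, C4, F3, each down a 5th from the previous.
G4 to C4 spans -7 semitones.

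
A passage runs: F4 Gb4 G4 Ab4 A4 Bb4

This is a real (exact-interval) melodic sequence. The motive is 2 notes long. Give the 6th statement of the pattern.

Unit = 2 notes; the statements start on F4, G4, A4, moving up a 2nd each time.
Carrying on: B4 → C#5 → D#5.
So cell 6 is D#5 E5.

D#5 E5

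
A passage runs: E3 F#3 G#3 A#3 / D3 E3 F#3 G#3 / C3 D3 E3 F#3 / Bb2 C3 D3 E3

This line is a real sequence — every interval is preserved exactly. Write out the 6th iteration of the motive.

Gb2 Ab2 Bb2 C3

With a 4-note motive the entries are E3, D3, C3, Bb2, each down a 2nd from the previous.
Extending down a 2nd: Ab2 → Gb2.
From Gb2 the exact shape gives Gb2 Ab2 Bb2 C3.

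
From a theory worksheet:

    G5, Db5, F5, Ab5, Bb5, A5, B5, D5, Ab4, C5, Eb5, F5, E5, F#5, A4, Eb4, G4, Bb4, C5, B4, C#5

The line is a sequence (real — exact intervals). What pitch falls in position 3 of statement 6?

E3

Grouping in 7s, the 3rd note of each cell is F5, C5, G4.
Each moves down a 4th. Continuing: D4 → A3 → E3.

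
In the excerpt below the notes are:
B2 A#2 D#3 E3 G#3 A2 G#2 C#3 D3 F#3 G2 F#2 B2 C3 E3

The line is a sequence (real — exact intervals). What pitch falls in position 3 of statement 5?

G2

With 5-note cells, note 3 of each statement runs D#3, C#3, B2.
Each moves down a 2nd. Continuing: A2 → G2.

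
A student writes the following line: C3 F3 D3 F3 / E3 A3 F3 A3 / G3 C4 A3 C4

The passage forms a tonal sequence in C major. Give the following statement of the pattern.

B3 E4 C4 E4

Taking 4-note groups, the heads are C3, E3, G3: the pattern moves up a 3rd.
Statement 4 starts on B3 and keeps the same diatonic contour: B3 E4 C4 E4.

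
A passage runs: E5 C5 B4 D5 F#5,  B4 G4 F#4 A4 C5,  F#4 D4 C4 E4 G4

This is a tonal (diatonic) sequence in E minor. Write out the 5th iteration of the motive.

Unit = 5 notes; the statements start on E5, B4, F#4, moving down a 4th each time.
Carrying on: C4 → G3.
So cell 5 is G3 E3 D3 F#3 A3.

G3 E3 D3 F#3 A3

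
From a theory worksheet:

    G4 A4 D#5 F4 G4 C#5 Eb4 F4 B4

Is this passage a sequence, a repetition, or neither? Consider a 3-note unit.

sequence

Each 3-note cell is the previous one transposed down a 2nd.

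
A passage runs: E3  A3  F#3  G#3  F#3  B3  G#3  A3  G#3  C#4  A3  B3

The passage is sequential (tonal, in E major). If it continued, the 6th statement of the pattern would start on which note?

The 4-note cells begin on E3, F#3, G#3 — each up a 2nd from the last.
Extending the heads up a 2nd: A3 → B3 → C#4.

C#4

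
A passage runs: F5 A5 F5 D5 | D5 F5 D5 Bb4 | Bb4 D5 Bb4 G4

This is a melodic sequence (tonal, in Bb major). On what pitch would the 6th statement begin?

The 4-note cells begin on F5, D5, Bb4 — each down a 3rd from the last.
Continuing: G4 → Eb4 → C4. Statement 6 starts on C4.

C4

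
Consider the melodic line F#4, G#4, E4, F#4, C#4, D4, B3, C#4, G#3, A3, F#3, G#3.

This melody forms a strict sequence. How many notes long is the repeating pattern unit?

There are 12 notes; a 4-note unit gives 3 cells:
F#4 G#4 E4 F#4 | C#4 D4 B3 C#4 | G#3 A3 F#3 G#3
Each cell is the previous one down a 4th — so the unit is 4 notes.

4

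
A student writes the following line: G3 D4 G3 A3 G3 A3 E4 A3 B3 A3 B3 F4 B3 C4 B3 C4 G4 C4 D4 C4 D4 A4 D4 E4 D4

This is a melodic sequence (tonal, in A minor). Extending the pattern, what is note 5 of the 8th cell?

The unit is 5 notes. Position-5 pitches of the 5 shown cells: G3, A3, B3, C4, D4.
Each moves up a 2nd. Continuing: E4 → F4 → G4.

G4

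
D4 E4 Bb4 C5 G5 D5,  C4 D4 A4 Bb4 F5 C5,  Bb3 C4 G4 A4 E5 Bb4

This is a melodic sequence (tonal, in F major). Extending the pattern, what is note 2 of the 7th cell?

F3

The unit is 6 notes. Position-2 pitches of the 3 shown cells: E4, D4, C4.
Each moves down a 2nd. Continuing: Bb3 → A3 → G3 → F3.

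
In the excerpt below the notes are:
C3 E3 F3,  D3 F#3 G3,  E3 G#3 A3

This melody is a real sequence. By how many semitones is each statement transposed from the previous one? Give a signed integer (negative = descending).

With a 3-note motive the entries are C3, D3, E3, each up a 2nd from the previous.
C3 to D3 spans +2 semitones.

2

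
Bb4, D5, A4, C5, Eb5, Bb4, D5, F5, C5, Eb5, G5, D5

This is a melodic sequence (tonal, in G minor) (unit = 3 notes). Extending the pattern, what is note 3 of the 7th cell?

With 3-note cells, note 3 of each statement runs A4, Bb4, C5, D5.
Carrying that up a 2nd forward: Eb5 → F5 → G5.

G5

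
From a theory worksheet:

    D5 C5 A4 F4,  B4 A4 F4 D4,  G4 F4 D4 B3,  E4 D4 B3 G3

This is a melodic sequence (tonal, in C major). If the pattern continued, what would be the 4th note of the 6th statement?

C3

Grouping in 4s, the 4th note of each cell is F4, D4, B3, G3.
Each moves down a 3rd. Continuing: E3 → C3.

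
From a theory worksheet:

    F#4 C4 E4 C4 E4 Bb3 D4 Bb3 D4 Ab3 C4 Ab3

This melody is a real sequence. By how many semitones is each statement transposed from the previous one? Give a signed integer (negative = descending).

Unit = 4 notes; the statements start on F#4, E4, D4, moving down a 2nd each time.
F#4 to E4 spans -2 semitones.

-2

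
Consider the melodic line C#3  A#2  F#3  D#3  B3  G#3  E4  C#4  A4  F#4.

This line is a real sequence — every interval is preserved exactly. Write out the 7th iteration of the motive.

Unit = 2 notes; the statements start on C#3, F#3, B3, E4, A4, moving up a 4th each time.
Extending up a 4th: D5 → G5.
So cell 7 is G5 E5.

G5 E5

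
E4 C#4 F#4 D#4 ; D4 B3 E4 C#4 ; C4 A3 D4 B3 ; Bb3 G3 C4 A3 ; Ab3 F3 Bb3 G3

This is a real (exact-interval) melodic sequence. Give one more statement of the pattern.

Unit = 4 notes; the statements start on E4, D4, C4, Bb3, Ab3, moving down a 2nd each time.
Statement 6 starts on Gb3 and keeps the same exact contour: Gb3 Eb3 Ab3 F3.

Gb3 Eb3 Ab3 F3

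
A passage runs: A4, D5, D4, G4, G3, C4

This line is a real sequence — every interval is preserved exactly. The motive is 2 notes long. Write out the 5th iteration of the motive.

The 2-note cells begin on A4, D4, G3 — each down a 5th from the last.
Continuing the starts: C3 → F2.
From F2 the exact shape gives F2 Bb2.

F2 Bb2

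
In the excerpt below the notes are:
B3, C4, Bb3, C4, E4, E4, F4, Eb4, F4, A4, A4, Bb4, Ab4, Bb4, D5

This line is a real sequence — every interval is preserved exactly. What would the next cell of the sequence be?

Taking 5-note groups, the heads are B3, E4, A4: the pattern moves up a 4th.
So cell 4 is D5 Eb5 Db5 Eb5 G5.

D5 Eb5 Db5 Eb5 G5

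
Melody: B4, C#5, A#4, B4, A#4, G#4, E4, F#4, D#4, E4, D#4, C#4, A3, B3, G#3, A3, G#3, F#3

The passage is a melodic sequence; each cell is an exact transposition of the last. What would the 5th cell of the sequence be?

With a 6-note motive the entries are B4, E4, A3, each down a 5th from the previous.
Continuing the starts: D3 → G2.
From G2 the exact shape gives G2 A2 F#2 G2 F#2 E2.

G2 A2 F#2 G2 F#2 E2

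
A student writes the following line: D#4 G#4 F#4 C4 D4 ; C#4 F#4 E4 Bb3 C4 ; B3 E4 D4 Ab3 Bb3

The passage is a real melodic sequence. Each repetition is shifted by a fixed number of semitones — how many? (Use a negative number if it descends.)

-2

Unit = 5 notes; the statements start on D#4, C#4, B3, moving down a 2nd each time.
Counting half-steps from D#4 to C#4: -2.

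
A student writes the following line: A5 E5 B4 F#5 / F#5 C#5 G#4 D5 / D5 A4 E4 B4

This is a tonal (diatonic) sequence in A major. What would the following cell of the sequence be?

Taking 4-note groups, the heads are A5, F#5, D5: the pattern moves down a 3rd.
From B4 the diatonic shape gives B4 F#4 C#4 G#4.

B4 F#4 C#4 G#4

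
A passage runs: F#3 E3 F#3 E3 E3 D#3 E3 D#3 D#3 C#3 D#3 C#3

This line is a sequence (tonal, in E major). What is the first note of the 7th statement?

The 4-note cells begin on F#3, E3, D#3 — each down a 2nd from the last.
Extending the heads down a 2nd: C#3 → B2 → A2 → G#2.

G#2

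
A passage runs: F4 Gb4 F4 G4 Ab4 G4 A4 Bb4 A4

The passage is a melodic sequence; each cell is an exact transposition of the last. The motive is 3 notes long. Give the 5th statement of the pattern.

C#5 D5 C#5

Taking 3-note groups, the heads are F4, G4, A4: the pattern moves up a 2nd.
Extending up a 2nd: B4 → C#5.
So cell 5 is C#5 D5 C#5.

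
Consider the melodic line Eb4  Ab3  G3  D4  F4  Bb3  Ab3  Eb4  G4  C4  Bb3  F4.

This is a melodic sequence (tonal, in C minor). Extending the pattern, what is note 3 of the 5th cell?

Grouping in 4s, the 3rd note of each cell is G3, Ab3, Bb3.
Extending up a 2nd: C4 → D4.

D4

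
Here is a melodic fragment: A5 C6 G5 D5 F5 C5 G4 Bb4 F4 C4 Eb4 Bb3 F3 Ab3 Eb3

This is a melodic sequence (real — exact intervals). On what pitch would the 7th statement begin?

Eb2

The 3-note cells begin on A5, D5, G4, C4, F3 — each down a 5th from the last.
Continuing: Bb2 → Eb2. Statement 7 starts on Eb2.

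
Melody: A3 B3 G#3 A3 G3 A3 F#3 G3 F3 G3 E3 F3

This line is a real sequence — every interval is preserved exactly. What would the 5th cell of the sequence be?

Db3 Eb3 C3 Db3

Taking 4-note groups, the heads are A3, G3, F3: the pattern moves down a 2nd.
Carrying on: Eb3 → Db3.
From Db3 the exact shape gives Db3 Eb3 C3 Db3.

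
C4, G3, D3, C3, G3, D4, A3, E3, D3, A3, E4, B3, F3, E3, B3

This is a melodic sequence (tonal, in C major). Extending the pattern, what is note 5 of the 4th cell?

C4

With 5-note cells, note 5 of each statement runs G3, A3, B3.
Each moves up a 2nd; the next is C4.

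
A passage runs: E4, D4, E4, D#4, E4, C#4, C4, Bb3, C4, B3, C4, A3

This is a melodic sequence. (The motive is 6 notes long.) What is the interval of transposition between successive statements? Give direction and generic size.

With a 6-note motive the entries are E4, C4, each down a 3rd from the previous.
E4 to C4 is down a 3rd.

down a 3rd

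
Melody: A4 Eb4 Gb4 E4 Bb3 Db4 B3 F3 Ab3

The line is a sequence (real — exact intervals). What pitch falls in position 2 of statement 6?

D2

Grouping in 3s, the 2nd note of each cell is Eb4, Bb3, F3.
Carrying that down a 4th forward: C3 → G2 → D2.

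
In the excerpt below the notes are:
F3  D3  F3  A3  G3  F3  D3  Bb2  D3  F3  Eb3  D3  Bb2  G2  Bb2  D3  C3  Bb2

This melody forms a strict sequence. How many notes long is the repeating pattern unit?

6

18 notes total. Splitting into 3 groups of 6:
F3 D3 F3 A3 G3 F3 | D3 Bb2 D3 F3 Eb3 D3 | Bb2 G2 Bb2 D3 C3 Bb2
Each cell is the previous one down a 3rd — so the unit is 6 notes.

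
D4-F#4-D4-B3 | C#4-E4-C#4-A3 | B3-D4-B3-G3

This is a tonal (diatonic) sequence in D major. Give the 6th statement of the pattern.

Taking 4-note groups, the heads are D4, C#4, B3: the pattern moves down a 2nd.
Continuing the starts: A3 → G3 → F#3.
Statement 6 starts on F#3 and keeps the same diatonic contour: F#3 A3 F#3 D3.

F#3 A3 F#3 D3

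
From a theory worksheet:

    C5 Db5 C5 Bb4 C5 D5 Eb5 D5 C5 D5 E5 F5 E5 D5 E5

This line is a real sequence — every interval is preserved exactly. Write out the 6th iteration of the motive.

A#5 B5 A#5 G#5 A#5

Taking 5-note groups, the heads are C5, D5, E5: the pattern moves up a 2nd.
Extending up a 2nd: F#5 → G#5 → A#5.
From A#5 the exact shape gives A#5 B5 A#5 G#5 A#5.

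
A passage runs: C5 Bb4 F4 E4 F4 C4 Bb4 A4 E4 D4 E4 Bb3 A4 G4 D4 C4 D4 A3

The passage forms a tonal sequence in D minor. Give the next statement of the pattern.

Unit = 6 notes; the statements start on C5, Bb4, A4, moving down a 2nd each time.
Statement 4 starts on G4 and keeps the same diatonic contour: G4 F4 C4 Bb3 C4 G3.

G4 F4 C4 Bb3 C4 G3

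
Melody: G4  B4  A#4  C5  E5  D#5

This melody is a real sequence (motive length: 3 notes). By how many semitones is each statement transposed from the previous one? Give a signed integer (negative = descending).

With a 3-note motive the entries are G4, C5, each up a 4th from the previous.
Counting half-steps from G4 to C5: 5.

5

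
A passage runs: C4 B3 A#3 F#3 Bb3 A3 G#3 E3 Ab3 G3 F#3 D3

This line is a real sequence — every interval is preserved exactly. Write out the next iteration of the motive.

With a 4-note motive the entries are C4, Bb3, Ab3, each down a 2nd from the previous.
So cell 4 is Gb3 F3 E3 C3.

Gb3 F3 E3 C3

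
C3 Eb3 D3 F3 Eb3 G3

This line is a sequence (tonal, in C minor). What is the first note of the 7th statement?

Bb3

With a 2-note motive the entries are C3, D3, Eb3, each up a 2nd from the previous.
Extending the heads up a 2nd: F3 → G3 → Ab3 → Bb3.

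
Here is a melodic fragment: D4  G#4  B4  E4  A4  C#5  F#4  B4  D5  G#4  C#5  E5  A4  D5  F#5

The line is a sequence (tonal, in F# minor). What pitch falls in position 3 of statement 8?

The unit is 3 notes. Position-3 pitches of the 5 shown cells: B4, C#5, D5, E5, F#5.
Carrying that up a 2nd forward: G#5 → A5 → B5.

B5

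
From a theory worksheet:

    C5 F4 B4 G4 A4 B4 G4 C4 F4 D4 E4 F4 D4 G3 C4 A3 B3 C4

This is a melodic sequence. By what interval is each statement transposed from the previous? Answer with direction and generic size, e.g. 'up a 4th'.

down a 4th

With a 6-note motive the entries are C5, G4, D4, each down a 4th from the previous.
From C5 to G4: down a 4th.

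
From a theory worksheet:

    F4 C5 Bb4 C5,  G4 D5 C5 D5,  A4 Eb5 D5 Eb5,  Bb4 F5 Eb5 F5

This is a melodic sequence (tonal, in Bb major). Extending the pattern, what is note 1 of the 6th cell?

D5

With 4-note cells, note 1 of each statement runs F4, G4, A4, Bb4.
Carrying that up a 2nd forward: C5 → D5.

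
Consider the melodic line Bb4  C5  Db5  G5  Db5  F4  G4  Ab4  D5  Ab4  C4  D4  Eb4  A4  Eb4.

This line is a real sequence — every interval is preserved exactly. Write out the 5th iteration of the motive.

D3 E3 F3 B3 F3

The 5-note cells begin on Bb4, F4, C4 — each down a 4th from the last.
Continuing the starts: G3 → D3.
Statement 5 starts on D3 and keeps the same exact contour: D3 E3 F3 B3 F3.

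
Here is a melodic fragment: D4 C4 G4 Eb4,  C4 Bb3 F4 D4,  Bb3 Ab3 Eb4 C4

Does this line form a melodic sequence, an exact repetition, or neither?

sequence

Each 4-note cell is the previous one transposed down a 2nd.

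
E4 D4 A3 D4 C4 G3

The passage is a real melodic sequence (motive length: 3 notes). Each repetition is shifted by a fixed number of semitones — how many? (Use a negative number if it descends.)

-2

Unit = 3 notes; the statements start on E4, D4, moving down a 2nd each time.
E4→D4 is 62 − 64 = -2 semitones.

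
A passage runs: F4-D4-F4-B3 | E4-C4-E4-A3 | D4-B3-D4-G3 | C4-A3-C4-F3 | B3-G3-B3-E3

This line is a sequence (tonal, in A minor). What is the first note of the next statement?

A3

Unit = 4 notes; the statements start on F4, E4, D4, C4, B3, moving down a 2nd each time.
The next head, down a 2nd from B3, is A3.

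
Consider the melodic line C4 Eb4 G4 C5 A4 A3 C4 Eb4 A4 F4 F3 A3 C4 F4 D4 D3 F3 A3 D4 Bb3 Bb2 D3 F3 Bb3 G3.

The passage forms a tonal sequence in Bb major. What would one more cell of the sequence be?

Taking 5-note groups, the heads are C4, A3, F3, D3, Bb2: the pattern moves down a 3rd.
From G2 the diatonic shape gives G2 Bb2 D3 G3 Eb3.

G2 Bb2 D3 G3 Eb3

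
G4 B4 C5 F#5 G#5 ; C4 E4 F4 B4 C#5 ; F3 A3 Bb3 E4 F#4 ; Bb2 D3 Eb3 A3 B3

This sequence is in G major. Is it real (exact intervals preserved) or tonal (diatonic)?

Each cell has the same semitone pattern (4, 1, 6, 2) — intervals are preserved exactly.
And G#5 lies outside G major, so the sequence is real rather than tonal.

real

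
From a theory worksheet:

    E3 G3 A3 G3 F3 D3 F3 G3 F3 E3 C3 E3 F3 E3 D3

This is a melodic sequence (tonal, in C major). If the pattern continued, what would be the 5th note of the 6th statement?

The unit is 5 notes. Position-5 pitches of the 3 shown cells: F3, E3, D3.
Carrying that down a 2nd forward: C3 → B2 → A2.

A2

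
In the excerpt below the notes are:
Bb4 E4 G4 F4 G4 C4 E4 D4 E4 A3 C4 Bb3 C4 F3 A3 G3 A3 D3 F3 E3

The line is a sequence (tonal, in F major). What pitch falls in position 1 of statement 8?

Bb2

The unit is 4 notes. Position-1 pitches of the 5 shown cells: Bb4, G4, E4, C4, A3.
Extending down a 3rd: F3 → D3 → Bb2.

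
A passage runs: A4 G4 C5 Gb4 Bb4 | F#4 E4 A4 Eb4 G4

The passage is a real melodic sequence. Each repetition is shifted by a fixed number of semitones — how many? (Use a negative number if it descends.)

-3

Unit = 5 notes; the statements start on A4, F#4, moving down a 3rd each time.
Counting half-steps from A4 to F#4: -3.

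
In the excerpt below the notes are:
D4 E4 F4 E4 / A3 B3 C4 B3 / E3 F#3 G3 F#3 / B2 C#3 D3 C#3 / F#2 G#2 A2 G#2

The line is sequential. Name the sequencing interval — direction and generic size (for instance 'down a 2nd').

Taking 4-note groups, the heads are D4, A3, E3, B2, F#2: the pattern moves down a 4th.
D4 to A3 is down a 4th.

down a 4th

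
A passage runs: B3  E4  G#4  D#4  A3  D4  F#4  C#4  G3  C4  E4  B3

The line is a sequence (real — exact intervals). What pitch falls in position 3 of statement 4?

D4

The unit is 4 notes. Position-3 pitches of the 3 shown cells: G#4, F#4, E4.
From E4, down a 2nd gives D4.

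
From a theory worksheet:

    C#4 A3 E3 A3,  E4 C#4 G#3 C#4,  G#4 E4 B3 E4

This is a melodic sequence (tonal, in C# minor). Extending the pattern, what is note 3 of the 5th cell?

With 4-note cells, note 3 of each statement runs E3, G#3, B3.
Extending up a 3rd: D#4 → F#4.

F#4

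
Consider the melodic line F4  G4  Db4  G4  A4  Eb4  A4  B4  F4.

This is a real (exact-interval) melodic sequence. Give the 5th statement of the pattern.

C#5 D#5 A4

With a 3-note motive the entries are F4, G4, A4, each up a 2nd from the previous.
Carrying on: B4 → C#5.
So cell 5 is C#5 D#5 A4.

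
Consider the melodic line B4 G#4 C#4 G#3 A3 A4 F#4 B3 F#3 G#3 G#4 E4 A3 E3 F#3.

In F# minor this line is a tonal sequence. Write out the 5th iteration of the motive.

The 5-note cells begin on B4, A4, G#4 — each down a 2nd from the last.
Carrying on: F#4 → E4.
Statement 5 starts on E4 and keeps the same diatonic contour: E4 C#4 F#3 C#3 D3.

E4 C#4 F#3 C#3 D3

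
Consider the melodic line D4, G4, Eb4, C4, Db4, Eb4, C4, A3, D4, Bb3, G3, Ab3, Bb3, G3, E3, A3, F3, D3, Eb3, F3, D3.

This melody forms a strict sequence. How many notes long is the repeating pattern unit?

21 notes total. Splitting into 3 groups of 7:
D4 G4 Eb4 C4 Db4 Eb4 C4 | A3 D4 Bb3 G3 Ab3 Bb3 G3 | E3 A3 F3 D3 Eb3 F3 D3
That's a consistent down a 4th shift per cell, and no other grouping gives one.

7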